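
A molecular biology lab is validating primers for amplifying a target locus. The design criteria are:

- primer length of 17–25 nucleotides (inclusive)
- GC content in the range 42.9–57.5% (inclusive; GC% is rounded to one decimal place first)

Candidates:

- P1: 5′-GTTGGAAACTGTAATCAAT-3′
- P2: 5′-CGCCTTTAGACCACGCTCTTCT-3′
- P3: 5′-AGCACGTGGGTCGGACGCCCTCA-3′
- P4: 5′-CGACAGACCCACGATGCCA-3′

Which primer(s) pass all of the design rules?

P1 (19 nt, A=7 T=6 G=4 C=2): length 19 ✓; GC 6/19 = 31.6%, outside 42.9–57.5% ✗ — fails.
P2 (22 nt, A=3 T=7 G=3 C=9): length 22 ✓; GC 12/22 = 54.5% ✓ — passes.
P3 (23 nt, A=4 T=3 G=8 C=8): length 23 ✓; GC 16/23 = 69.6%, outside 42.9–57.5% ✗ — fails.
P4 (19 nt, A=6 T=1 G=4 C=8): length 19 ✓; GC 12/19 = 63.2%, outside 42.9–57.5% ✗ — fails.

P2 only.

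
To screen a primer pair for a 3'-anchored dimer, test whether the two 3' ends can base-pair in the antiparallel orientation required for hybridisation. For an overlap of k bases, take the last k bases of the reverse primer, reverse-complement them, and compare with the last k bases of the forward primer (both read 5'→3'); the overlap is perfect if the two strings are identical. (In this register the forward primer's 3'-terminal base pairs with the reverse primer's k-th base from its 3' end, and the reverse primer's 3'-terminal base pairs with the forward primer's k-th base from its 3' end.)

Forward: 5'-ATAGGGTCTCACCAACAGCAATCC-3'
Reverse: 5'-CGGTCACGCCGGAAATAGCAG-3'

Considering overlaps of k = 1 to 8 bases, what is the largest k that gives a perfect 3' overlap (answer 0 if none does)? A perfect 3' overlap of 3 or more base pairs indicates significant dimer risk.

Longest perfect overlap: 1 complementary base pair; below the dimer-risk threshold (threshold 3).

Last 8 bases (5'→3') — forward …AGCAATCC, reverse …AATAGCAG.
Reverse complement of the reverse primer's last 8 bases: CTGCTATT; its first k bases are the reverse complement of the reverse primer's last k bases, so a perfect k-base overlap needs the forward primer's last k bases to equal them.
Comparing (forward last k vs required): k=1: C vs C ✓; k=2: CC vs CT ✗; k=3: TCC vs CTG ✗; k=4: ATCC vs CTGC ✗; k=5: AATCC vs CTGCT ✗; k=6: CAATCC vs CTGCTA ✗; k=7: GCAATCC vs CTGCTAT ✗; k=8: AGCAATCC vs CTGCTATT ✗.
Only k = 1 is perfect, so the longest perfect 3' overlap is 1.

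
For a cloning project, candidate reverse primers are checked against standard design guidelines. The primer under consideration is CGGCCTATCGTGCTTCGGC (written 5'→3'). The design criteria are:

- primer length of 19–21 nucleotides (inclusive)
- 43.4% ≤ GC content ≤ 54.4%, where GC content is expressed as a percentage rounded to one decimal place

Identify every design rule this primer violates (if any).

Base counts: A=1, T=5, G=6, C=7 (length 19).
length: length 19 ✓
GC content: GC 13/19 = 68.4%, outside 43.4–54.4% ✗

Fails: GC content.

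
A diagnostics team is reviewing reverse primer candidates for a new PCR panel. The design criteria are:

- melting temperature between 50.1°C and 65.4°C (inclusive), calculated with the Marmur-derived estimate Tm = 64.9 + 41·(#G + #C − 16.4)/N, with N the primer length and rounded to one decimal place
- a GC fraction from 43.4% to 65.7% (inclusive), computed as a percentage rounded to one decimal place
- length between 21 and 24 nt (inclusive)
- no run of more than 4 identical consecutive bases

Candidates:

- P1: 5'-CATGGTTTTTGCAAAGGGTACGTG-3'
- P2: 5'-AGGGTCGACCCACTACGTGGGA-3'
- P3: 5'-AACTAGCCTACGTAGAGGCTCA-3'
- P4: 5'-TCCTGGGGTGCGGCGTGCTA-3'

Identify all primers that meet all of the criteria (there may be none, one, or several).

P1 (24 nt, A=5 T=8 G=8 C=3): Tm = 64.9 + 41·(11 − 16.4)/24 = 55.7°C ✓; GC 11/24 = 45.8% ✓; length 24 ✓; longest run = 5, exceeds 4 ✗ — fails.
P2 (22 nt, A=5 T=3 G=8 C=6): Tm = 64.9 + 41·(14 − 16.4)/22 = 60.4°C ✓; GC 14/22 = 63.6% ✓; length 22 ✓; longest run = 3 ✓ — passes.
P3 (22 nt, A=7 T=4 G=5 C=6): Tm = 64.9 + 41·(11 − 16.4)/22 = 54.8°C ✓; GC 11/22 = 50.0% ✓; length 22 ✓; longest run = 2 ✓ — passes.
P4 (20 nt, A=1 T=5 G=9 C=5): Tm = 64.9 + 41·(14 − 16.4)/20 = 60.0°C ✓; GC 14/20 = 70.0%, outside 43.4–65.7% ✗; length 20, outside 21–24 ✗; longest run = 4 ✓ — fails.

P2 and P3.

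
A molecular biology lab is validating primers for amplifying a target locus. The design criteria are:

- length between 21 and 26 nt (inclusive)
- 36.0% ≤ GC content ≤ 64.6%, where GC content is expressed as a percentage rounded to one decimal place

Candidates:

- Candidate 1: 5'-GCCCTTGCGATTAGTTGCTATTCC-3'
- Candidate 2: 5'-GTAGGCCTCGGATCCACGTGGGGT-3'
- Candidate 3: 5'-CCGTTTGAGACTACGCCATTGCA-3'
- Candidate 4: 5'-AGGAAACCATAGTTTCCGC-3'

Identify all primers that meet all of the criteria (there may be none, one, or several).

Candidate 1 (24 nt, A=3 T=9 G=5 C=7): length 24 ✓; GC 12/24 = 50.0% ✓ — passes.
Candidate 2 (24 nt, A=3 T=5 G=10 C=6): length 24 ✓; GC 16/24 = 66.7%, outside 36.0–64.6% ✗ — fails.
Candidate 3 (23 nt, A=5 T=6 G=5 C=7): length 23 ✓; GC 12/23 = 52.2% ✓ — passes.
Candidate 4 (19 nt, A=6 T=4 G=4 C=5): length 19, outside 21–26 ✗; GC 9/19 = 47.4% ✓ — fails.

Candidate 1 and Candidate 3.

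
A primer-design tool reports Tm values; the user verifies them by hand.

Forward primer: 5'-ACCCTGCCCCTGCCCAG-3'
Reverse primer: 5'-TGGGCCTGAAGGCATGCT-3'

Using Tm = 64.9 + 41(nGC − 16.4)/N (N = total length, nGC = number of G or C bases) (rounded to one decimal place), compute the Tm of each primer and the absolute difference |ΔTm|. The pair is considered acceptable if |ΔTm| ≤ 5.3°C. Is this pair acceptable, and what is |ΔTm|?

|ΔTm| = 4.1°C; the pair is acceptable.

Forward: G+C = 13, N = 17 → Tm = 64.9 + 41·(13 − 16.4)/17 = 56.7°C.
Reverse: G+C = 11, N = 18 → Tm = 64.9 + 41·(11 − 16.4)/18 = 52.6°C.
|ΔTm| = |56.7 − 52.6| = 4.1°C, ≤ 5.3°C.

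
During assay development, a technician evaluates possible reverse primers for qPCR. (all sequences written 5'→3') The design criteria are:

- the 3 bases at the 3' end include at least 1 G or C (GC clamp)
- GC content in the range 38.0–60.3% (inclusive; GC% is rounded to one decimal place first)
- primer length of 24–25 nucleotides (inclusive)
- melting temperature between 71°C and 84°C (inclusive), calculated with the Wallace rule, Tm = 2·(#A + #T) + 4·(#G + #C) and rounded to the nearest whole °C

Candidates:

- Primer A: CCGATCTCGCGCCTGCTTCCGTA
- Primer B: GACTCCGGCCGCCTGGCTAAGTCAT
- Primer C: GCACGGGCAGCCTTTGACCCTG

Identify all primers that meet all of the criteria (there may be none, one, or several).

None of the candidates satisfy all criteria.

Primer A (23 nt, A=2 T=6 G=5 C=10): 3' end GTA has 1 G/C ✓; GC 15/23 = 65.2%, outside 38.0–60.3% ✗; length 23, outside 24–25 ✗; Tm = 2·8 + 4·15 = 76°C ✓ — fails.
Primer B (25 nt, A=4 T=5 G=7 C=9): 3' end CAT has 1 G/C ✓; GC 16/25 = 64.0%, outside 38.0–60.3% ✗; length 25 ✓; Tm = 2·9 + 4·16 = 82°C ✓ — fails.
Primer C (22 nt, A=3 T=4 G=7 C=8): 3' end CTG has 2 G/C ✓; GC 15/22 = 68.2%, outside 38.0–60.3% ✗; length 22, outside 24–25 ✗; Tm = 2·7 + 4·15 = 74°C ✓ — fails.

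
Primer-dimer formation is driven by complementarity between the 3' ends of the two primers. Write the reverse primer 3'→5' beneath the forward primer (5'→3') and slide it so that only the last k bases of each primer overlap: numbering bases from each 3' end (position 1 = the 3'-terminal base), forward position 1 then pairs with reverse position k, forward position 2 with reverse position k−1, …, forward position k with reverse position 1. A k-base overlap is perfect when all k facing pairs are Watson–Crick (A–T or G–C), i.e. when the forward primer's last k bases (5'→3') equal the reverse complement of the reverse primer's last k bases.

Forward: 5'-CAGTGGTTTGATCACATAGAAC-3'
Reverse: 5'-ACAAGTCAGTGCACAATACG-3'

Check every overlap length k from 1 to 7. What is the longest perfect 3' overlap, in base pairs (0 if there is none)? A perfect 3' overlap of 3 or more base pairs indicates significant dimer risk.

Last 7 bases (5'→3') — forward …ATAGAAC, reverse …CAATACG.
Reverse complement of the reverse primer's last 7 bases: CGTATTG; its first k bases are the reverse complement of the reverse primer's last k bases, so a perfect k-base overlap needs the forward primer's last k bases to equal them.
Comparing (forward last k vs required): k=1: C vs C ✓; k=2: AC vs CG ✗; k=3: AAC vs CGT ✗; k=4: GAAC vs CGTA ✗; k=5: AGAAC vs CGTAT ✗; k=6: TAGAAC vs CGTATT ✗; k=7: ATAGAAC vs CGTATTG ✗.
Only k = 1 is perfect, so the longest perfect 3' overlap is 1.

Longest perfect overlap: 1 complementary base pair; below the dimer-risk threshold (threshold 3).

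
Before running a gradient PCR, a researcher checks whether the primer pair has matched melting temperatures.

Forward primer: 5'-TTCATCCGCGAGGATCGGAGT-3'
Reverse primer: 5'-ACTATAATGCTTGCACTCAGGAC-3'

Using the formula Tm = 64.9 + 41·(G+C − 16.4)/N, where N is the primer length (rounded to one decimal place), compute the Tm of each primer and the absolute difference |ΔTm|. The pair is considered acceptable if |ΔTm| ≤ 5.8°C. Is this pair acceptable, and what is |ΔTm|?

Forward: G+C = 12, N = 21 → Tm = 64.9 + 41·(12 − 16.4)/21 = 56.3°C.
Reverse: G+C = 10, N = 23 → Tm = 64.9 + 41·(10 − 16.4)/23 = 53.5°C.
|ΔTm| = |56.3 − 53.5| = 2.8°C, ≤ 5.8°C.

|ΔTm| = 2.8°C; the pair is acceptable.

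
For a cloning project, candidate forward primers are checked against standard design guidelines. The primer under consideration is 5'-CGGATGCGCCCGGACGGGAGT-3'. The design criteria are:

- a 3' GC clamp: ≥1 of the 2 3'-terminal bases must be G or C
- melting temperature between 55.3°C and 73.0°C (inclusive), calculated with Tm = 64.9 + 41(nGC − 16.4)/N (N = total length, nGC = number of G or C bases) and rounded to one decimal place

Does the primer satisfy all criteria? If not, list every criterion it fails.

Meets all criteria.

Base counts: A=3, T=2, G=10, C=6 (length 21).
GC clamp: 3' end GT has 1 G/C ✓
Tm: Tm = 64.9 + 41·(16 − 16.4)/21 = 64.1°C ✓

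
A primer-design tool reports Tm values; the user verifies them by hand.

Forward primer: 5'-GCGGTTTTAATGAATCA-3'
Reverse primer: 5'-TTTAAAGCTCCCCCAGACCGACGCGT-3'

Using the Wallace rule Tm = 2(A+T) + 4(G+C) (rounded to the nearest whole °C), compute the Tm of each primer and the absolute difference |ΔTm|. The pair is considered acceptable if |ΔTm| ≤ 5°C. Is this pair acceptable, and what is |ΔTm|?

|ΔTm| = 36°C; the pair is not acceptable.

Forward: A=5 T=6 G=4 C=2 → Tm = 2·11 + 4·6 = 46°C.
Reverse: A=6 T=5 G=5 C=10 → Tm = 2·11 + 4·15 = 82°C.
|ΔTm| = |46 − 82| = 36°C, > 5°C.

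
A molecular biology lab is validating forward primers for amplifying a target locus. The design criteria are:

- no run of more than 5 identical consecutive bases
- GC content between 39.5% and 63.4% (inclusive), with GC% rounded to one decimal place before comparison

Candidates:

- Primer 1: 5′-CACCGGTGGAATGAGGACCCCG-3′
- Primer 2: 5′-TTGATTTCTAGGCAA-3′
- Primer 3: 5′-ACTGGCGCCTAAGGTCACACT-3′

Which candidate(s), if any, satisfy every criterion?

Primer 1 (22 nt, A=5 T=2 G=8 C=7): longest run = 4 ✓; GC 15/22 = 68.2%, outside 39.5–63.4% ✗ — fails.
Primer 2 (15 nt, A=4 T=6 G=3 C=2): longest run = 3 ✓; GC 5/15 = 33.3%, outside 39.5–63.4% ✗ — fails.
Primer 3 (21 nt, A=5 T=4 G=5 C=7): longest run = 2 ✓; GC 12/21 = 57.1% ✓ — passes.

Primer 3 only.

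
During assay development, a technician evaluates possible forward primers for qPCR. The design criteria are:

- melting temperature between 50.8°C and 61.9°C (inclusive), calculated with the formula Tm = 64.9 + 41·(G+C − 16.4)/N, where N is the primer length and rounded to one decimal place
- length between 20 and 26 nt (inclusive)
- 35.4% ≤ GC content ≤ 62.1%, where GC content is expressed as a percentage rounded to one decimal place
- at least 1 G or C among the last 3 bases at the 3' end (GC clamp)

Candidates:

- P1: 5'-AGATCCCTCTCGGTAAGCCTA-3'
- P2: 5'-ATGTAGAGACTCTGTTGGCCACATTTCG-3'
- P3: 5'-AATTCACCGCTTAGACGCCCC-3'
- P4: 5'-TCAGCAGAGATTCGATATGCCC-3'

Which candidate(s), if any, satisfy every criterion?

P1 (21 nt, A=5 T=5 G=4 C=7): Tm = 64.9 + 41·(11 − 16.4)/21 = 54.4°C ✓; length 21 ✓; GC 11/21 = 52.4% ✓; 3' end CTA has 1 G/C ✓ — passes.
P2 (28 nt, A=6 T=9 G=7 C=6): Tm = 64.9 + 41·(13 − 16.4)/28 = 59.9°C ✓; length 28, outside 20–26 ✗; GC 13/28 = 46.4% ✓; 3' end TCG has 2 G/C ✓ — fails.
P3 (21 nt, A=5 T=4 G=3 C=9): Tm = 64.9 + 41·(12 − 16.4)/21 = 56.3°C ✓; length 21 ✓; GC 12/21 = 57.1% ✓; 3' end CCC has 3 G/C ✓ — passes.
P4 (22 nt, A=6 T=5 G=5 C=6): Tm = 64.9 + 41·(11 − 16.4)/22 = 54.8°C ✓; length 22 ✓; GC 11/22 = 50.0% ✓; 3' end CCC has 3 G/C ✓ — passes.

P1, P3 and P4.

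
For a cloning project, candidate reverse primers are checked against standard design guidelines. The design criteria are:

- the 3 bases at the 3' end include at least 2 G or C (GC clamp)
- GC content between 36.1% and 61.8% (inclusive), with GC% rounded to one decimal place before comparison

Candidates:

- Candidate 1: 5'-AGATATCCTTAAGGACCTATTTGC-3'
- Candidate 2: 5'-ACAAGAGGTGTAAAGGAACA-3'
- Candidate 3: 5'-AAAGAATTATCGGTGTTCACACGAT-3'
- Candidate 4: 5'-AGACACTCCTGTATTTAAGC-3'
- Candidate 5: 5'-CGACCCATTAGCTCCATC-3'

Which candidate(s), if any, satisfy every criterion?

Candidate 1 (24 nt, A=7 T=8 G=4 C=5): 3' end TGC has 2 G/C ✓; GC 9/24 = 37.5% ✓ — passes.
Candidate 2 (20 nt, A=10 T=2 G=6 C=2): 3' end ACA has 1 G/C, need ≥2 ✗; GC 8/20 = 40.0% ✓ — fails.
Candidate 3 (25 nt, A=9 T=7 G=5 C=4): 3' end GAT has 1 G/C, need ≥2 ✗; GC 9/25 = 36.0%, outside 36.1–61.8% ✗ — fails.
Candidate 4 (20 nt, A=6 T=6 G=3 C=5): 3' end AGC has 2 G/C ✓; GC 8/20 = 40.0% ✓ — passes.
Candidate 5 (18 nt, A=4 T=4 G=2 C=8): 3' end ATC has 1 G/C, need ≥2 ✗; GC 10/18 = 55.6% ✓ — fails.

Candidate 1 and Candidate 4.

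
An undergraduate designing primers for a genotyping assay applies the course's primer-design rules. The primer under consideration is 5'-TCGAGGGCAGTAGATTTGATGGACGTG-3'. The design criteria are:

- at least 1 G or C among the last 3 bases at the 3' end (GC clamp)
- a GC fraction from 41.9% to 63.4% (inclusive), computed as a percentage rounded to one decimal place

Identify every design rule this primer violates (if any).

Base counts: A=6, T=7, G=11, C=3 (length 27).
GC clamp: 3' end GTG has 2 G/C ✓
GC content: GC 14/27 = 51.9% ✓

Meets all criteria.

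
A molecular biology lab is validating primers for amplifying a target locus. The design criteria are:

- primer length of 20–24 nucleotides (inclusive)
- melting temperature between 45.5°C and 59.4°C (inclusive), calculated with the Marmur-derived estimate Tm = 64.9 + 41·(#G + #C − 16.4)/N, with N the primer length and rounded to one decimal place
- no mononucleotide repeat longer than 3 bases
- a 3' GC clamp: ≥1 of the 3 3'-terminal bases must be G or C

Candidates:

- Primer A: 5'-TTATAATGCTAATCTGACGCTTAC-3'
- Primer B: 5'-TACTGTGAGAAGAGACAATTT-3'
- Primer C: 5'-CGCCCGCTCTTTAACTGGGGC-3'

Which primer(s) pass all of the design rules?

Primer A (24 nt, A=7 T=9 G=3 C=5): length 24 ✓; Tm = 64.9 + 41·(8 − 16.4)/24 = 50.6°C ✓; longest run = 2 ✓; 3' end TAC has 1 G/C ✓ — passes.
Primer B (21 nt, A=8 T=6 G=5 C=2): length 21 ✓; Tm = 64.9 + 41·(7 − 16.4)/21 = 46.5°C ✓; longest run = 3 ✓; 3' end TTT has 0 G/C, need ≥1 ✗ — fails.
Primer C (21 nt, A=2 T=5 G=6 C=8): length 21 ✓; Tm = 64.9 + 41·(14 − 16.4)/21 = 60.2°C, outside 45.5–59.4°C ✗; longest run = 4, exceeds 3 ✗; 3' end GGC has 3 G/C ✓ — fails.

Primer A only.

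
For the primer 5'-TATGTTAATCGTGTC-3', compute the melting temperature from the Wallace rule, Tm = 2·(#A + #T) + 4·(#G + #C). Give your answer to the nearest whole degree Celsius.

Base counts: A=3, T=7, G=3, C=2 (length 15).
Tm = 2·(3+7) + 4·(3+2) = 2·10 + 4·5 = 20 + 20 = 40°C.

40°C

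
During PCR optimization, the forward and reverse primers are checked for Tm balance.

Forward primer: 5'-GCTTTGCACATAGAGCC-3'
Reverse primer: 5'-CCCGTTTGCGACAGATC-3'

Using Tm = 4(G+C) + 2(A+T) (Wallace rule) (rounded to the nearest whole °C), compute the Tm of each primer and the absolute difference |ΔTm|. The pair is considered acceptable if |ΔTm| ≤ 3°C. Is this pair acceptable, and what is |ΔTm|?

Forward: A=4 T=4 G=4 C=5 → Tm = 2·8 + 4·9 = 52°C.
Reverse: A=3 T=4 G=4 C=6 → Tm = 2·7 + 4·10 = 54°C.
|ΔTm| = |52 − 54| = 2°C, ≤ 3°C.

|ΔTm| = 2°C; the pair is acceptable.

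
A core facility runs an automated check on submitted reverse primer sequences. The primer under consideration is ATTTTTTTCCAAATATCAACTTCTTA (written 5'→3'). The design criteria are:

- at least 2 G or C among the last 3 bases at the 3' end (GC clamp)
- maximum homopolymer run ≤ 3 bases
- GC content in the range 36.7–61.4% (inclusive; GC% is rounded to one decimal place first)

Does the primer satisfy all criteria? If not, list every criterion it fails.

Fails: GC clamp, homopolymer run, GC content.

Base counts: A=8, T=13, G=0, C=5 (length 26).
GC clamp: 3' end TTA has 0 G/C, need ≥2 ✗
homopolymer run: longest run = 7, exceeds 3 ✗
GC content: GC 5/26 = 19.2%, outside 36.7–61.4% ✗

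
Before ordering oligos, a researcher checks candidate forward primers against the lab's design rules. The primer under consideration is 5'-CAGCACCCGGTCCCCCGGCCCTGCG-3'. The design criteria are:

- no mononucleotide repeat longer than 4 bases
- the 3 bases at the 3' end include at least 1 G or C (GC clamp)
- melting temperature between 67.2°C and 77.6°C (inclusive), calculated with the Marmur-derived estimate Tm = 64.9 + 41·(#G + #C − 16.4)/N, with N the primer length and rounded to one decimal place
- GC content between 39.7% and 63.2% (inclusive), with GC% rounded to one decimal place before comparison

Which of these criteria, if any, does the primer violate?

Base counts: A=2, T=2, G=7, C=14 (length 25).
homopolymer run: longest run = 5, exceeds 4 ✗
GC clamp: 3' end GCG has 3 G/C ✓
Tm: Tm = 64.9 + 41·(21 − 16.4)/25 = 72.4°C ✓
GC content: GC 21/25 = 84.0%, outside 39.7–63.2% ✗

Fails: homopolymer run, GC content.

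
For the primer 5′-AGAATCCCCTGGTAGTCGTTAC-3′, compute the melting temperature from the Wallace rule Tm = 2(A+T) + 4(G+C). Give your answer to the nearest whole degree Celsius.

Base counts: A=5, T=6, G=5, C=6 (length 22).
Tm = 2·(5+6) + 4·(5+6) = 2·11 + 4·11 = 22 + 44 = 66°C.

66°C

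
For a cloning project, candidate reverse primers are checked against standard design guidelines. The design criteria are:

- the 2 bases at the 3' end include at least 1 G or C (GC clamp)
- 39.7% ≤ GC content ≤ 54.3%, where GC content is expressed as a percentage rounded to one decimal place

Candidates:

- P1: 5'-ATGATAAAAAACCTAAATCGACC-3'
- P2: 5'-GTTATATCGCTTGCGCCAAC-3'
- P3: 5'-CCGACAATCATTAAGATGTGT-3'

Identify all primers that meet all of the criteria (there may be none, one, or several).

P2 only.

P1 (23 nt, A=12 T=4 G=2 C=5): 3' end CC has 2 G/C ✓; GC 7/23 = 30.4%, outside 39.7–54.3% ✗ — fails.
P2 (20 nt, A=4 T=6 G=4 C=6): 3' end AC has 1 G/C ✓; GC 10/20 = 50.0% ✓ — passes.
P3 (21 nt, A=7 T=6 G=4 C=4): 3' end GT has 1 G/C ✓; GC 8/21 = 38.1%, outside 39.7–54.3% ✗ — fails.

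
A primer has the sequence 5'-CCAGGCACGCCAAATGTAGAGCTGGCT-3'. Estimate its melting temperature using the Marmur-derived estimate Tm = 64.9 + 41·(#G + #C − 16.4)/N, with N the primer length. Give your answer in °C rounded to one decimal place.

Base counts: A=7, T=4, G=8, C=8; G+C = 16, N = 27.
Tm = 64.9 + 41·(16 − 16.4)/27 = 64.9 + -16.40/27 = 64.3°C.

64.3°C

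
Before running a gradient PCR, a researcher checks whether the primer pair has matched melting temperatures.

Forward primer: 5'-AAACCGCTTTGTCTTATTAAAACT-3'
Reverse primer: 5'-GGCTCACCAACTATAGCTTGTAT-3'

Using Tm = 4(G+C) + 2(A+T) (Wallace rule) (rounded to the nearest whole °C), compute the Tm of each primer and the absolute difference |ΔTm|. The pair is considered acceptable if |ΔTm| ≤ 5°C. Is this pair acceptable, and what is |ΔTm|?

|ΔTm| = 4°C; the pair is acceptable.

Forward: A=8 T=9 G=2 C=5 → Tm = 2·17 + 4·7 = 62°C.
Reverse: A=6 T=7 G=4 C=6 → Tm = 2·13 + 4·10 = 66°C.
|ΔTm| = |62 − 66| = 4°C, ≤ 5°C.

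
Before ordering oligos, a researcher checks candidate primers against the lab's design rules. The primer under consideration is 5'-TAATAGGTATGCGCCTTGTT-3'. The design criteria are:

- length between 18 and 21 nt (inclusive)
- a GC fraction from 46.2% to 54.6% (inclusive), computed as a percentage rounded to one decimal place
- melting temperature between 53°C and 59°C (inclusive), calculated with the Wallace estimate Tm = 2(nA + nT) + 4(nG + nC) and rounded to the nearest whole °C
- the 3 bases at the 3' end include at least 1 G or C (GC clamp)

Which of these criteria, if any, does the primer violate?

Base counts: A=4, T=8, G=5, C=3 (length 20).
length: length 20 ✓
GC content: GC 8/20 = 40.0%, outside 46.2–54.6% ✗
Tm: Tm = 2·12 + 4·8 = 56°C ✓
GC clamp: 3' end GTT has 1 G/C ✓

Fails: GC content.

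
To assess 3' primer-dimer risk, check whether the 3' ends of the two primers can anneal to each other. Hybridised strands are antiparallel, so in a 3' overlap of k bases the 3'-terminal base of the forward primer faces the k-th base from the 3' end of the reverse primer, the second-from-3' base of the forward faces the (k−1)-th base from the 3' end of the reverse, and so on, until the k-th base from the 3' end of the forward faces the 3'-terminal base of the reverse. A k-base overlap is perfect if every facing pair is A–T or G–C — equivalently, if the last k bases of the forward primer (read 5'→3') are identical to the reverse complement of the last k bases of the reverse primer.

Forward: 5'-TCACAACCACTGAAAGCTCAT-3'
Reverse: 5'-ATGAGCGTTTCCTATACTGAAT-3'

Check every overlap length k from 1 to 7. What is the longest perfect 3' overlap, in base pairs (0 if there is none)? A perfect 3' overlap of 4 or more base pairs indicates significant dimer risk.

Longest perfect overlap: 2 complementary base pairs; below the dimer-risk threshold (threshold 4).

Last 7 bases (5'→3') — forward …AGCTCAT, reverse …ACTGAAT.
Reverse complement of the reverse primer's last 7 bases: ATTCAGT; its first k bases are the reverse complement of the reverse primer's last k bases, so a perfect k-base overlap needs the forward primer's last k bases to equal them.
Comparing (forward last k vs required): k=1: T vs A ✗; k=2: AT vs AT ✓; k=3: CAT vs ATT ✗; k=4: TCAT vs ATTC ✗; k=5: CTCAT vs ATTCA ✗; k=6: GCTCAT vs ATTCAG ✗; k=7: AGCTCAT vs ATTCAGT ✗.
Only k = 2 is perfect, so the longest perfect 3' overlap is 2.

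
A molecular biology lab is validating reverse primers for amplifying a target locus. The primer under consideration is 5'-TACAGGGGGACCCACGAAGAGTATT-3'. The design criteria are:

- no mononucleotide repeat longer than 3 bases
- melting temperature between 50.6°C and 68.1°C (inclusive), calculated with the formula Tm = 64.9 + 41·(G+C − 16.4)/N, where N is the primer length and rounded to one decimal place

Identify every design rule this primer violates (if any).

Base counts: A=8, T=4, G=8, C=5 (length 25).
homopolymer run: longest run = 5, exceeds 3 ✗
Tm: Tm = 64.9 + 41·(13 − 16.4)/25 = 59.3°C ✓

Fails: homopolymer run.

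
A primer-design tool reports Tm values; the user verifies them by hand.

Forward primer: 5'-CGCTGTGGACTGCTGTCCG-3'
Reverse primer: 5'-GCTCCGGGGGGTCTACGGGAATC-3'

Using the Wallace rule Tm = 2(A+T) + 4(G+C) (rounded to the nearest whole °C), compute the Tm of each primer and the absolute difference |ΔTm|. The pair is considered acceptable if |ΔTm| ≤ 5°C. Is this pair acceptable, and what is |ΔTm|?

|ΔTm| = 14°C; the pair is not acceptable.

Forward: A=1 T=5 G=7 C=6 → Tm = 2·6 + 4·13 = 64°C.
Reverse: A=3 T=4 G=10 C=6 → Tm = 2·7 + 4·16 = 78°C.
|ΔTm| = |64 − 78| = 14°C, > 5°C.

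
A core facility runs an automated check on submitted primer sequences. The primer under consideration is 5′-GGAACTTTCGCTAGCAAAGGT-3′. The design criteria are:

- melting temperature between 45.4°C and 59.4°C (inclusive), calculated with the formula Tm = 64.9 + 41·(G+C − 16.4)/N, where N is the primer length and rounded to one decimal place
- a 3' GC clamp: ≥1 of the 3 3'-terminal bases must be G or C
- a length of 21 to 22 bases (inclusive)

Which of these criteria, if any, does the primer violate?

Base counts: A=6, T=5, G=6, C=4 (length 21).
Tm: Tm = 64.9 + 41·(10 − 16.4)/21 = 52.4°C ✓
GC clamp: 3' end GGT has 2 G/C ✓
length: length 21 ✓

Meets all criteria.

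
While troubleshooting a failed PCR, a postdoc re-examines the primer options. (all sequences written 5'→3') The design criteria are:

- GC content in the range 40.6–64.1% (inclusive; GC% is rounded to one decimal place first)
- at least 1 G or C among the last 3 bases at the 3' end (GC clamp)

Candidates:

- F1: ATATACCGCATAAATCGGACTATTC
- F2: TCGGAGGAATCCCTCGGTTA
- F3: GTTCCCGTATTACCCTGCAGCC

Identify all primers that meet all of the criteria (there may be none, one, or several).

F3 only.

F1 (25 nt, A=9 T=7 G=3 C=6): GC 9/25 = 36.0%, outside 40.6–64.1% ✗; 3' end TTC has 1 G/C ✓ — fails.
F2 (20 nt, A=4 T=5 G=6 C=5): GC 11/20 = 55.0% ✓; 3' end TTA has 0 G/C, need ≥1 ✗ — fails.
F3 (22 nt, A=3 T=6 G=4 C=9): GC 13/22 = 59.1% ✓; 3' end GCC has 3 G/C ✓ — passes.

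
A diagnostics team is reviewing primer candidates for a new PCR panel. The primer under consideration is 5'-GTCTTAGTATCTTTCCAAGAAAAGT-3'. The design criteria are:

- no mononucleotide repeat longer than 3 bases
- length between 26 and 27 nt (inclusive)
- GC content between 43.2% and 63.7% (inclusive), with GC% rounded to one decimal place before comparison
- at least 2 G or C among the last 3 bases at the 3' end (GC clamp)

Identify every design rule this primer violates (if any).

Base counts: A=8, T=9, G=4, C=4 (length 25).
homopolymer run: longest run = 4, exceeds 3 ✗
length: length 25, outside 26–27 ✗
GC content: GC 8/25 = 32.0%, outside 43.2–63.7% ✗
GC clamp: 3' end AGT has 1 G/C, need ≥2 ✗

Fails: homopolymer run, length, GC content, GC clamp.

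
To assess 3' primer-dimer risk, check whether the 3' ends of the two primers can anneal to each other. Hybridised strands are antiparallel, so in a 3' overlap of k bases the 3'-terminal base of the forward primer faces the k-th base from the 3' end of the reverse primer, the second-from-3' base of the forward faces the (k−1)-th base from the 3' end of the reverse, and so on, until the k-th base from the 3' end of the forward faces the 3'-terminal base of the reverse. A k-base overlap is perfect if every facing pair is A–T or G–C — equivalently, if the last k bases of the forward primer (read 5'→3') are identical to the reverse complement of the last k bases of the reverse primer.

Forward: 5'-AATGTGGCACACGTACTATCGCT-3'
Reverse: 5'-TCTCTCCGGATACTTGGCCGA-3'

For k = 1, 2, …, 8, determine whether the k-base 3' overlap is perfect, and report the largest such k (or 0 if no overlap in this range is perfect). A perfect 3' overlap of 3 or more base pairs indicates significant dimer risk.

Last 8 bases (5'→3') — forward …CTATCGCT, reverse …TTGGCCGA.
Reverse complement of the reverse primer's last 8 bases: TCGGCCAA; its first k bases are the reverse complement of the reverse primer's last k bases, so a perfect k-base overlap needs the forward primer's last k bases to equal them.
Comparing (forward last k vs required): k=1: T vs T ✓; k=2: CT vs TC ✗; k=3: GCT vs TCG ✗; k=4: CGCT vs TCGG ✗; k=5: TCGCT vs TCGGC ✗; k=6: ATCGCT vs TCGGCC ✗; k=7: TATCGCT vs TCGGCCA ✗; k=8: CTATCGCT vs TCGGCCAA ✗.
Only k = 1 is perfect, so the longest perfect 3' overlap is 1.

Longest perfect overlap: 1 complementary base pair; below the dimer-risk threshold (threshold 3).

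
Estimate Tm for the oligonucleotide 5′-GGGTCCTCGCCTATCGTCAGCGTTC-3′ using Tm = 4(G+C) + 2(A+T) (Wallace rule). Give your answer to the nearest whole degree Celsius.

82°C

Base counts: A=2, T=7, G=7, C=9 (length 25).
Tm = 2·(2+7) + 4·(7+9) = 2·9 + 4·16 = 18 + 64 = 82°C.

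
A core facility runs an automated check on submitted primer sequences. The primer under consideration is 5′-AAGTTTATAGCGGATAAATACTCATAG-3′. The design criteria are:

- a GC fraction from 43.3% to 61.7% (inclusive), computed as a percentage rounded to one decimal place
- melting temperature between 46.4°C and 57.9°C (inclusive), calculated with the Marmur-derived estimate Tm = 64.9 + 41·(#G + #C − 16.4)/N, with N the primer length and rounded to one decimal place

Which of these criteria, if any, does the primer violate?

Fails: GC content.

Base counts: A=11, T=8, G=5, C=3 (length 27).
GC content: GC 8/27 = 29.6%, outside 43.3–61.7% ✗
Tm: Tm = 64.9 + 41·(8 − 16.4)/27 = 52.1°C ✓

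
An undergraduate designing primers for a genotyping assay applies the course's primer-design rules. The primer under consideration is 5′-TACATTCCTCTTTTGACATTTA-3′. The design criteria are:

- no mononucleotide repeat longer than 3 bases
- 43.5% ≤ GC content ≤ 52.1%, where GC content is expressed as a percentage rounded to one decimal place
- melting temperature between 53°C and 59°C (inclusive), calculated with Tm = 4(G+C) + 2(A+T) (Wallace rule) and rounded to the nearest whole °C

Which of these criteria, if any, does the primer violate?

Fails: homopolymer run, GC content.

Base counts: A=5, T=11, G=1, C=5 (length 22).
homopolymer run: longest run = 4, exceeds 3 ✗
GC content: GC 6/22 = 27.3%, outside 43.5–52.1% ✗
Tm: Tm = 2·16 + 4·6 = 56°C ✓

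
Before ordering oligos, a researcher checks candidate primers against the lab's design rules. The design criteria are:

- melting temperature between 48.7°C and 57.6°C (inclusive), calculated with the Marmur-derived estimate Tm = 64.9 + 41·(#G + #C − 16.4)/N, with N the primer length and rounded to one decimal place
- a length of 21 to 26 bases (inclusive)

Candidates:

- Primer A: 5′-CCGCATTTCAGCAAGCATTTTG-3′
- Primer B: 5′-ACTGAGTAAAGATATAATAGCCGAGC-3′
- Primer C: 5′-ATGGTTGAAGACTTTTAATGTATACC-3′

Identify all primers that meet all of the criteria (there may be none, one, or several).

Primer A, Primer B and Primer C.

Primer A (22 nt, A=5 T=7 G=4 C=6): Tm = 64.9 + 41·(10 − 16.4)/22 = 53.0°C ✓; length 22 ✓ — passes.
Primer B (26 nt, A=11 T=5 G=6 C=4): Tm = 64.9 + 41·(10 − 16.4)/26 = 54.8°C ✓; length 26 ✓ — passes.
Primer C (26 nt, A=8 T=10 G=5 C=3): Tm = 64.9 + 41·(8 − 16.4)/26 = 51.7°C ✓; length 26 ✓ — passes.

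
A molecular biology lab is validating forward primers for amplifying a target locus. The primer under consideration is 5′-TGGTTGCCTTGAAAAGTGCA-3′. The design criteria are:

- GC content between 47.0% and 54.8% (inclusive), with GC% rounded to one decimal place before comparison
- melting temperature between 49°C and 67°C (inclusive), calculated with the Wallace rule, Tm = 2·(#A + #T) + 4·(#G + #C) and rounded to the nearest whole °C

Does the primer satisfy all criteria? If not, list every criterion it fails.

Fails: GC content.

Base counts: A=5, T=6, G=6, C=3 (length 20).
GC content: GC 9/20 = 45.0%, outside 47.0–54.8% ✗
Tm: Tm = 2·11 + 4·9 = 58°C ✓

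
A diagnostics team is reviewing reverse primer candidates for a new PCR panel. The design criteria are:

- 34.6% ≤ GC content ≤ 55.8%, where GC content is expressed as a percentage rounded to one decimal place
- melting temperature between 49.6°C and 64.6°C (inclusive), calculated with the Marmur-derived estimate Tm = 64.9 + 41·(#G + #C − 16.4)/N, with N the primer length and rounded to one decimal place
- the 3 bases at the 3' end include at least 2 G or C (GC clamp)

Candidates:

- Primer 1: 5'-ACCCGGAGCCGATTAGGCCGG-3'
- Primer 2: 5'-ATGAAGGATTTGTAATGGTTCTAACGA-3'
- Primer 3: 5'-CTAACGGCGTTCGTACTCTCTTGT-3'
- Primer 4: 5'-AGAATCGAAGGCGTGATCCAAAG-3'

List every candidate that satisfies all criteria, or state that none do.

Primer 1 (21 nt, A=4 T=2 G=8 C=7): GC 15/21 = 71.4%, outside 34.6–55.8% ✗; Tm = 64.9 + 41·(15 − 16.4)/21 = 62.2°C ✓; 3' end CGG has 3 G/C ✓ — fails.
Primer 2 (27 nt, A=9 T=9 G=7 C=2): GC 9/27 = 33.3%, outside 34.6–55.8% ✗; Tm = 64.9 + 41·(9 − 16.4)/27 = 53.7°C ✓; 3' end CGA has 2 G/C ✓ — fails.
Primer 3 (24 nt, A=3 T=9 G=5 C=7): GC 12/24 = 50.0% ✓; Tm = 64.9 + 41·(12 − 16.4)/24 = 57.4°C ✓; 3' end TGT has 1 G/C, need ≥2 ✗ — fails.
Primer 4 (23 nt, A=9 T=3 G=7 C=4): GC 11/23 = 47.8% ✓; Tm = 64.9 + 41·(11 − 16.4)/23 = 55.3°C ✓; 3' end AAG has 1 G/C, need ≥2 ✗ — fails.

None of the candidates satisfy all criteria.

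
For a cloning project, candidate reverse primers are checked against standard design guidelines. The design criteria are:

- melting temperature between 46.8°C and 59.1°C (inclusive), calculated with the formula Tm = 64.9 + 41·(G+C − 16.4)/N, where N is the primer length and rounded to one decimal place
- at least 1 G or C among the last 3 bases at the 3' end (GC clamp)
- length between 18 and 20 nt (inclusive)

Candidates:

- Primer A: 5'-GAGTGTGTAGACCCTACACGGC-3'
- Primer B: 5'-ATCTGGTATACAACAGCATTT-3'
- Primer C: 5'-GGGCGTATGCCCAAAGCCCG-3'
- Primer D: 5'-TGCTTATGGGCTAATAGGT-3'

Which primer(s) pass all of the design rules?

Primer D only.

Primer A (22 nt, A=5 T=4 G=7 C=6): Tm = 64.9 + 41·(13 − 16.4)/22 = 58.6°C ✓; 3' end GGC has 3 G/C ✓; length 22, outside 18–20 ✗ — fails.
Primer B (21 nt, A=7 T=7 G=3 C=4): Tm = 64.9 + 41·(7 − 16.4)/21 = 46.5°C, outside 46.8–59.1°C ✗; 3' end TTT has 0 G/C, need ≥1 ✗; length 21, outside 18–20 ✗ — fails.
Primer C (20 nt, A=4 T=2 G=7 C=7): Tm = 64.9 + 41·(14 − 16.4)/20 = 60.0°C, outside 46.8–59.1°C ✗; 3' end CCG has 3 G/C ✓; length 20 ✓ — fails.
Primer D (19 nt, A=4 T=7 G=6 C=2): Tm = 64.9 + 41·(8 − 16.4)/19 = 46.8°C ✓; 3' end GGT has 2 G/C ✓; length 19 ✓ — passes.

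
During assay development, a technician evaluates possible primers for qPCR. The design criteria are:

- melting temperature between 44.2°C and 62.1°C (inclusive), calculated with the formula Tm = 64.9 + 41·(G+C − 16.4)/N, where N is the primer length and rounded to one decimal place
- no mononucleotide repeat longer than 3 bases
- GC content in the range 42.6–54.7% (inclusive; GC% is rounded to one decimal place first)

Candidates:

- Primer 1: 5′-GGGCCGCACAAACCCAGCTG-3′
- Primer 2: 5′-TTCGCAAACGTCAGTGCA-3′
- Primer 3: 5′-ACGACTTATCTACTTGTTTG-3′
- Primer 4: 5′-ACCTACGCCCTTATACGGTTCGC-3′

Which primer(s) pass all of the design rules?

Primer 2 only.

Primer 1 (20 nt, A=5 T=1 G=6 C=8): Tm = 64.9 + 41·(14 − 16.4)/20 = 60.0°C ✓; longest run = 3 ✓; GC 14/20 = 70.0%, outside 42.6–54.7% ✗ — fails.
Primer 2 (18 nt, A=5 T=4 G=4 C=5): Tm = 64.9 + 41·(9 − 16.4)/18 = 48.0°C ✓; longest run = 3 ✓; GC 9/18 = 50.0% ✓ — passes.
Primer 3 (20 nt, A=4 T=9 G=3 C=4): Tm = 64.9 + 41·(7 − 16.4)/20 = 45.6°C ✓; longest run = 3 ✓; GC 7/20 = 35.0%, outside 42.6–54.7% ✗ — fails.
Primer 4 (23 nt, A=4 T=6 G=4 C=9): Tm = 64.9 + 41·(13 − 16.4)/23 = 58.8°C ✓; longest run = 3 ✓; GC 13/23 = 56.5%, outside 42.6–54.7% ✗ — fails.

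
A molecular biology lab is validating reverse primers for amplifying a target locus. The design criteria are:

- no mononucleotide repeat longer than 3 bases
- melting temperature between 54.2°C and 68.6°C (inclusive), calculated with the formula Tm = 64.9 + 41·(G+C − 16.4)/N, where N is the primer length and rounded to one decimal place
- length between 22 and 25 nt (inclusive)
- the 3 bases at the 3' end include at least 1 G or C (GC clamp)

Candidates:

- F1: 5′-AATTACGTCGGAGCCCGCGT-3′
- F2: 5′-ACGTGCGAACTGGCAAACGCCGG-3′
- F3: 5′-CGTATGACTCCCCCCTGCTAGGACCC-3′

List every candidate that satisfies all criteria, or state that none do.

F2 only.

F1 (20 nt, A=4 T=4 G=6 C=6): longest run = 3 ✓; Tm = 64.9 + 41·(12 − 16.4)/20 = 55.9°C ✓; length 20, outside 22–25 ✗; 3' end CGT has 2 G/C ✓ — fails.
F2 (23 nt, A=6 T=2 G=8 C=7): longest run = 3 ✓; Tm = 64.9 + 41·(15 − 16.4)/23 = 62.4°C ✓; length 23 ✓; 3' end CGG has 3 G/C ✓ — passes.
F3 (26 nt, A=4 T=5 G=5 C=12): longest run = 6, exceeds 3 ✗; Tm = 64.9 + 41·(17 − 16.4)/26 = 65.8°C ✓; length 26, outside 22–25 ✗; 3' end CCC has 3 G/C ✓ — fails.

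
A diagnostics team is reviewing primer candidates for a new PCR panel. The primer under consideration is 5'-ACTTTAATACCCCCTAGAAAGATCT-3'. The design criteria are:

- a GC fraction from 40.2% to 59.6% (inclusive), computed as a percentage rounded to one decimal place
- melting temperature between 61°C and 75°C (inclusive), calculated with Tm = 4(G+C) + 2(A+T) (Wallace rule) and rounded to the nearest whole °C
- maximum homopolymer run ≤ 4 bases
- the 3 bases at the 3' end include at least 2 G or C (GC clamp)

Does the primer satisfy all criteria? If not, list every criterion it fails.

Fails: GC content, homopolymer run, GC clamp.

Base counts: A=9, T=7, G=2, C=7 (length 25).
GC content: GC 9/25 = 36.0%, outside 40.2–59.6% ✗
Tm: Tm = 2·16 + 4·9 = 68°C ✓
homopolymer run: longest run = 5, exceeds 4 ✗
GC clamp: 3' end TCT has 1 G/C, need ≥2 ✗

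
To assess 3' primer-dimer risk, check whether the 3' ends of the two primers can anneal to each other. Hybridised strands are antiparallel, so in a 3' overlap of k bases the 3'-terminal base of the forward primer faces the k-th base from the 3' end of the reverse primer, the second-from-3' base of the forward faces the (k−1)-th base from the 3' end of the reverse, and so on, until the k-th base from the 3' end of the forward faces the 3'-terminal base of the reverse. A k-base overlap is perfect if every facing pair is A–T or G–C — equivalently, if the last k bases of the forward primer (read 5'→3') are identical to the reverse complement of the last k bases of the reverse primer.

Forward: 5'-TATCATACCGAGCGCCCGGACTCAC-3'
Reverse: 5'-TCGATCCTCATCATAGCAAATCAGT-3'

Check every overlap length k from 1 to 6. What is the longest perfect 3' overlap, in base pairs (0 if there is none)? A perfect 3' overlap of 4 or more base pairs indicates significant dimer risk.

Longest perfect overlap: 2 complementary base pairs; below the dimer-risk threshold (threshold 4).

Last 6 bases (5'→3') — forward …ACTCAC, reverse …ATCAGT.
Reverse complement of the reverse primer's last 6 bases: ACTGAT; its first k bases are the reverse complement of the reverse primer's last k bases, so a perfect k-base overlap needs the forward primer's last k bases to equal them.
Comparing (forward last k vs required): k=1: C vs A ✗; k=2: AC vs AC ✓; k=3: CAC vs ACT ✗; k=4: TCAC vs ACTG ✗; k=5: CTCAC vs ACTGA ✗; k=6: ACTCAC vs ACTGAT ✗.
Only k = 2 is perfect, so the longest perfect 3' overlap is 2.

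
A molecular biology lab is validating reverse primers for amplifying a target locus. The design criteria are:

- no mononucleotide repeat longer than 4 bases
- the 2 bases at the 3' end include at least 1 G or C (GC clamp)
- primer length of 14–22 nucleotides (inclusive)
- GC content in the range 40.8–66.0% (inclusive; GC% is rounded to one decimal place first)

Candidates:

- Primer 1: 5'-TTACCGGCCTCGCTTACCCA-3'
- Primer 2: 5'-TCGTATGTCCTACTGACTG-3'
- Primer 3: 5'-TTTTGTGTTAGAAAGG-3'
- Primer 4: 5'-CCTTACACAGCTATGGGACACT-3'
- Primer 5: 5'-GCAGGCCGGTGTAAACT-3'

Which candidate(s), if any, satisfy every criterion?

Primer 1, Primer 2, Primer 4 and Primer 5.

Primer 1 (20 nt, A=3 T=5 G=3 C=9): longest run = 3 ✓; 3' end CA has 1 G/C ✓; length 20 ✓; GC 12/20 = 60.0% ✓ — passes.
Primer 2 (19 nt, A=3 T=7 G=4 C=5): longest run = 2 ✓; 3' end TG has 1 G/C ✓; length 19 ✓; GC 9/19 = 47.4% ✓ — passes.
Primer 3 (16 nt, A=4 T=7 G=5 C=0): longest run = 4 ✓; 3' end GG has 2 G/C ✓; length 16 ✓; GC 5/16 = 31.3%, outside 40.8–66.0% ✗ — fails.
Primer 4 (22 nt, A=6 T=5 G=4 C=7): longest run = 3 ✓; 3' end CT has 1 G/C ✓; length 22 ✓; GC 11/22 = 50.0% ✓ — passes.
Primer 5 (17 nt, A=4 T=3 G=6 C=4): longest run = 3 ✓; 3' end CT has 1 G/C ✓; length 17 ✓; GC 10/17 = 58.8% ✓ — passes.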